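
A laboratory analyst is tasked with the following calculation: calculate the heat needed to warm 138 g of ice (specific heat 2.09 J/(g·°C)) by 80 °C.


q = mcΔT = 138 × 2.09 × 80
= 23073.60 J

23073.60 J


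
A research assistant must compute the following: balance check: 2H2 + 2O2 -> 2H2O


Equation: 2H2 + 2O2 -> 2H2O
Check atoms: H: 4=4, O: 4≠2
Not balanced

No, not balanced


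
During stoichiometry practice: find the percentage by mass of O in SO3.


M(SO3) = 1×32.07 + 3×16.0 = 80.07 g/mol
Mass of O = 3 × 16.0 = 48.00 g/mol
% O = 48.00/80.07 × 100 = 59.95%

59.95%


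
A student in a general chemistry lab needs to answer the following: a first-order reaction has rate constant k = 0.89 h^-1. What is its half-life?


t½ = ln2/k = 0.693147/(0.89 h^-1)
= 0.7788 h

0.7788 h


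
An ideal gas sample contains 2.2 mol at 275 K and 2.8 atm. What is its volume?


PV = nRT  (R = 0.08206 L·atm/(mol·K))
V = nRT/P = 2.2×0.08206×275/2.8
= 17.731 L

17.731 L


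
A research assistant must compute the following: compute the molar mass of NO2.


M(NO2) = 1×14.01 + 2×16.0
= 14.01 + 32.0
= 46.01 g/mol

46.01 g/mol


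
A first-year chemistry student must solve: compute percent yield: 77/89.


% yield = actual/theoretical × 100
= 77/89 × 100
= 86.52%

86.52%


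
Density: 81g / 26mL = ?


ρ = mass/volume
= 81/26
= 3.115 g/mL

3.115 g/mL


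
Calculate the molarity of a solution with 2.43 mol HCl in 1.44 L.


M = n/V = 2.43/1.44 = 1.688 mol/L

1.688 M


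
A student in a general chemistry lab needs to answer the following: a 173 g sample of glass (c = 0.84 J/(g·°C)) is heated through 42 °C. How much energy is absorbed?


q = mcΔT = 173 × 0.84 × 42
= 6103.44 J

6103.44 J


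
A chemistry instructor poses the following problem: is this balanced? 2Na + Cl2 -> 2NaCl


Equation: 2Na + Cl2 -> 2NaCl
Check atoms: Cl: 2=2, Na: 2=2
Balanced

Yes, balanced


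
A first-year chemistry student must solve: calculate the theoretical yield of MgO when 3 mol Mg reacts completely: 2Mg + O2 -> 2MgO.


Mole ratio MgO:Mg = 2:2
n(MgO) = 3 × 2/2 = 3.000 mol
mass = 3.000 × 40.31 = 120.93 g

120.93 g


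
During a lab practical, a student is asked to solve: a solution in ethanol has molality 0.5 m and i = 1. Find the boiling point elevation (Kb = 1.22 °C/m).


ΔTb = Kb × m × i
= 1.22 × 0.5 × 1
= 0.61 °C

0.61 °C


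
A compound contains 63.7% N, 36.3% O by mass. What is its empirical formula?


Assume 100 g sample. Moles of each element:
  N: 63.7/14.01 = 4.547 mol
  O: 36.3/16.0 = 2.269 mol
Divide by smallest (2.269):
  N: 4.547/2.269 = 2.0
  O: 2.269/2.269 = 1.0
Empirical formula: N2O

N2O


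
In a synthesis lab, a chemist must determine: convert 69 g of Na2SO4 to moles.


M(Na2SO4) = 142.05 g/mol
n = mass/M = 69/142.05 = 0.4857 mol

0.4857 mol


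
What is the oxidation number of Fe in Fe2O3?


2x + 3(-2) = 0, so x = +3
Oxidation number: +3

+3


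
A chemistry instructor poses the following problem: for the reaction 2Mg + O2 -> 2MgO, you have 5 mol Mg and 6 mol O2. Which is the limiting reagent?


Mole ratio available / coefficient:
  Mg: 5/2 = 2.500
  O2: 6/1 = 6.000
Smaller ratio is limiting.

Mg


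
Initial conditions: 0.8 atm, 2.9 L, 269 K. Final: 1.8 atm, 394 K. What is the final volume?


P1V1/T1 = P2V2/T2
V2 = P1V1T2/(T1P2)
= 0.8×2.9×394/(269×1.8)
= 1.888 L

1.888 L


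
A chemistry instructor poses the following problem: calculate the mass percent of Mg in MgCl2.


M(MgCl2) = 1×24.31 + 2×35.45 = 95.21 g/mol
Mass of Mg = 1 × 24.31 = 24.31 g/mol
% Mg = 24.31/95.21 × 100 = 25.53%

25.53%


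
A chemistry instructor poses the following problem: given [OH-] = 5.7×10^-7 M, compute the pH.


pOH = -log10([OH-]) = -log10(5.7×10^-7)
= 7 - log10(5.7) = 6.24
pH = 14 - pOH = 14 - 6.24 = 7.76

7.76


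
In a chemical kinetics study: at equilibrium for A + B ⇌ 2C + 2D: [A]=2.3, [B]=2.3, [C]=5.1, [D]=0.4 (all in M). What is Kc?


Kc = [C]^2[D]^2/([A][B])
= (5.1^2 × 0.4^2)/(2.3^1 × 2.3^1)
= 4.1616/5.29
= 0.7867

0.7867


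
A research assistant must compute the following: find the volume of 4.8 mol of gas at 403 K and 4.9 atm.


PV = nRT  (R = 0.08206 L·atm/(mol·K))
V = nRT/P = 4.8×0.08206×403/4.9
= 32.395 L

32.395 L


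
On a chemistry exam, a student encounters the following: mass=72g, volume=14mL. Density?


ρ = mass/volume
= 72/14
= 5.143 g/mL

5.143 g/mL


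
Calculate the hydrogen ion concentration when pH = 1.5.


[H+] = 10^(-pH) = 10^(-1.5)
= 3.16×10^-2 M

3.16×10^-2 M


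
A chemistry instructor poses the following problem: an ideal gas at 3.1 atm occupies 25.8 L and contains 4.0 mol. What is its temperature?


PV = nRT  (R = 0.08206 L·atm/(mol·K))
T = PV/(nR) = 3.1×25.8/(4.0×0.08206)
= 79.98/0.328240
= 243.66 K

243.66 K


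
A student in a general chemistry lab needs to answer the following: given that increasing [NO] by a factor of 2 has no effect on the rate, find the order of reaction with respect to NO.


rate ∝ [NO]^n
rate ∝ [NO]^0
Order in NO: 0

0


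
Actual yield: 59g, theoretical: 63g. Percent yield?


% yield = actual/theoretical × 100
= 59/63 × 100
= 93.65%

93.65%


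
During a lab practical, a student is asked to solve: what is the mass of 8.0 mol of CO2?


M(CO2) = 44.01 g/mol
mass = n × M = 8.0 × 44.01 = 352.08 g

352.08 g


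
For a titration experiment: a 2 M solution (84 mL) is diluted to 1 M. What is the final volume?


C1V1 = C2V2
2 × 84 = 1 × V2
V2 = 168/1 = 168.0 mL

168.0 mL


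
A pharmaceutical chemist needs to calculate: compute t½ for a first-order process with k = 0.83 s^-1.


t½ = ln2/k = 0.693147/(0.83 s^-1)
= 0.8351 s

0.8351 s


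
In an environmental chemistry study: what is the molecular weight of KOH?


M(KOH) = 1×39.1 + 1×16.0 + 1×1.008
= 39.1 + 16.0 + 1.01
= 56.11 g/mol

56.11 g/mol


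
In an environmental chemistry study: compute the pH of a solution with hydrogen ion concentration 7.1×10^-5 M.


pH = -log10([H+]) = -log10(7.1×10^-5)
= 5 - log10(7.1)
= 5 - 0.85
= 4.15

4.15


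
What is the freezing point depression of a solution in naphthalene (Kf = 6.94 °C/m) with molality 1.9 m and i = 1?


ΔTf = Kf × m × i
= 6.94 × 1.9 × 1
= 13.186 °C

13.186 °C


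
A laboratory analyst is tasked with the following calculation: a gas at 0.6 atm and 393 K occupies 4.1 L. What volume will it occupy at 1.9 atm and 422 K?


P1V1/T1 = P2V2/T2
V2 = P1V1T2/(T1P2)
= 0.6×4.1×422/(393×1.9)
= 1.39 L

1.39 L


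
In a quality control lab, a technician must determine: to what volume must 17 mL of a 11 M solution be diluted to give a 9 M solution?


C1V1 = C2V2
11 × 17 = 9 × V2
V2 = 187/9 = 20.78 mL

20.78 mL


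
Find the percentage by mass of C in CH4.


M(CH4) = 1×12.01 + 4×1.008 = 16.042 g/mol
Mass of C = 1 × 12.01 = 12.01 g/mol
% C = 12.01/16.042 × 100 = 74.87%

74.87%


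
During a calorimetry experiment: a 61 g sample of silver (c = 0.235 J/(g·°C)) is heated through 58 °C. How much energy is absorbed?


q = mcΔT = 61 × 0.235 × 58
= 831.43 J

831.43 J


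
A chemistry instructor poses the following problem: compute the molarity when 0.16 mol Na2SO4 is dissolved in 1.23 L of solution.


M = n/V = 0.16/1.23 = 0.130 mol/L

0.130 M


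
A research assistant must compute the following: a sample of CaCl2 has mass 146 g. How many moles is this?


M(CaCl2) = 110.98 g/mol
n = mass/M = 146/110.98 = 1.3156 mol

1.3156 mol


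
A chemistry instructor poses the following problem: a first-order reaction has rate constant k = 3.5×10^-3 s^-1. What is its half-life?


t½ = ln2/k = 0.693147/(3.5×10^-3 s^-1)
= 198.0 s

198.0 s


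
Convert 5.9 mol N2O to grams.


M(N2O) = 44.02 g/mol
mass = n × M = 5.9 × 44.02 = 259.72 g

259.72 g


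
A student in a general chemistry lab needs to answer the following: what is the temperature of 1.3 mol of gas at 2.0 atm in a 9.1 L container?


PV = nRT  (R = 0.08206 L·atm/(mol·K))
T = PV/(nR) = 2.0×9.1/(1.3×0.08206)
= 18.20/0.106678
= 170.61 K

170.61 K


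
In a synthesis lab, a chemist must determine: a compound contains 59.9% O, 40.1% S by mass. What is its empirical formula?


Assume 100 g sample. Moles of each element:
  O: 59.9/16.0 = 3.744 mol
  S: 40.1/32.07 = 1.25 mol
Divide by smallest (1.25):
  O: 3.744/1.25 = 3.0
  S: 1.25/1.25 = 1.0
Empirical formula: SO3

SO3


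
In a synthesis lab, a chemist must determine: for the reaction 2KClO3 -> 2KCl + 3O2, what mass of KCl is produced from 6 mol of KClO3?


Mole ratio KCl:KClO3 = 2:2
n(KCl) = 6 × 2/2 = 6.000 mol
mass = 6.000 × 74.55 = 447.3 g

447.3 g


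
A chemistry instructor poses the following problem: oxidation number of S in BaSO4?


(+2) + x + 4(-2) = 0, so x = +6
Oxidation number: +6

+6


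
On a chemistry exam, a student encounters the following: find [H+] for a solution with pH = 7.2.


[H+] = 10^(-pH) = 10^(-7.2)
= 6.31×10^-8 M

6.31×10^-8 M


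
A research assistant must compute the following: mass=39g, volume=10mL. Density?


ρ = mass/volume
= 39/10
= 3.9 g/mL

3.9 g/mL


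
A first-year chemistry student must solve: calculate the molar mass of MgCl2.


M(MgCl2) = 1×24.31 + 2×35.45
= 24.31 + 70.9
= 95.21 g/mol

95.21 g/mol


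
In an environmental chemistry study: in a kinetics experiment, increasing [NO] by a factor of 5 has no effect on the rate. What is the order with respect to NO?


rate ∝ [NO]^n
rate ∝ [NO]^0
Order in NO: 0

0


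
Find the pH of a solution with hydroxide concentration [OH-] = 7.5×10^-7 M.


pOH = -log10([OH-]) = -log10(7.5×10^-7)
= 7 - log10(7.5) = 6.12
pH = 14 - pOH = 14 - 6.12 = 7.88

7.88


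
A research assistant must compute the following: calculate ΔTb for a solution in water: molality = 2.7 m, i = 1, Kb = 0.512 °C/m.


ΔTb = Kb × m × i
= 0.512 × 2.7 × 1
= 1.3824 °C

1.3824 °C


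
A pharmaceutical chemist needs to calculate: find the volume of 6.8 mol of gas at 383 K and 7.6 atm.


PV = nRT  (R = 0.08206 L·atm/(mol·K))
V = nRT/P = 6.8×0.08206×383/7.6
= 28.121 L

28.121 L


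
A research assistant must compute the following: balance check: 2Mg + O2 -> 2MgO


Equation: 2Mg + O2 -> 2MgO
Check atoms: Mg: 2=2, O: 2=2
Balanced

Yes, balanced


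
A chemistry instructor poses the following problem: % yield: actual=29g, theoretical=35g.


% yield = actual/theoretical × 100
= 29/35 × 100
= 82.86%

82.86%


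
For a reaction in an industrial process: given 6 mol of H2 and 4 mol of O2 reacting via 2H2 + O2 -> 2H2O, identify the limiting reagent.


Mole ratio available / coefficient:
  H2: 6/2 = 3.000
  O2: 4/1 = 4.000
Smaller ratio is limiting.

H2


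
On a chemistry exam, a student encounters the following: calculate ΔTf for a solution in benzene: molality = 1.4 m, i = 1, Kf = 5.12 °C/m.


ΔTf = Kf × m × i
= 5.12 × 1.4 × 1
= 7.168 °C

7.168 °C


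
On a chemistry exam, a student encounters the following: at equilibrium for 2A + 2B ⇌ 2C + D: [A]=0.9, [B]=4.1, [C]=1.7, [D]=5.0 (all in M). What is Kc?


Kc = [C]^2[D]/([A]^2[B]^2)
= (1.7^2 × 5.0^1)/(0.9^2 × 4.1^2)
= 14.45/13.6161
= 1.061

1.061


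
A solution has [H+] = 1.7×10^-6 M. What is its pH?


pH = -log10([H+]) = -log10(1.7×10^-6)
= 6 - log10(1.7)
= 6 - 0.23
= 5.77

5.77


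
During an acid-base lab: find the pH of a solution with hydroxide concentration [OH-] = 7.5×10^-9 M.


pOH = -log10([OH-]) = -log10(7.5×10^-9)
= 9 - log10(7.5) = 8.12
pH = 14 - pOH = 14 - 8.12 = 5.88

5.88


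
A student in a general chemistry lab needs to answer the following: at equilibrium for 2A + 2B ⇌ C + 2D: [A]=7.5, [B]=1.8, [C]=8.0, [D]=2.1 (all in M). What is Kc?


Kc = [C][D]^2/([A]^2[B]^2)
= (8.0^1 × 2.1^2)/(7.5^2 × 1.8^2)
= 35.28/182.25
= 0.1936

0.1936


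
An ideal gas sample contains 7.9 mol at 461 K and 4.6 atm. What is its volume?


PV = nRT  (R = 0.08206 L·atm/(mol·K))
V = nRT/P = 7.9×0.08206×461/4.6
= 64.968 L

64.968 L


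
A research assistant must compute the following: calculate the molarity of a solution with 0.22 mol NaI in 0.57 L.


M = n/V = 0.22/0.57 = 0.386 mol/L

0.386 M


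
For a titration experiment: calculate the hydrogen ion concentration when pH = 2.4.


[H+] = 10^(-pH) = 10^(-2.4)
= 3.98×10^-3 M

3.98×10^-3 M


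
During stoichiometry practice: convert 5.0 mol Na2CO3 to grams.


M(Na2CO3) = 105.99 g/mol
mass = n × M = 5.0 × 105.99 = 529.95 g

529.95 g


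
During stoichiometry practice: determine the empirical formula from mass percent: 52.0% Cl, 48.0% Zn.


Assume 100 g sample. Moles of each element:
  Cl: 52.0/35.45 = 1.467 mol
  Zn: 48.0/65.38 = 0.734 mol
Divide by smallest (0.734):
  Cl: 1.467/0.734 = 2.0
  Zn: 0.734/0.734 = 1.0
Empirical formula: ZnCl2

ZnCl2


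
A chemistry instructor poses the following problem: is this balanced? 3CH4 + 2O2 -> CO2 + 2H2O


Equation: 3CH4 + 2O2 -> CO2 + 2H2O
Check atoms: C: 3≠1, H: 12≠4, O: 4=4
Not balanced

No, not balanced


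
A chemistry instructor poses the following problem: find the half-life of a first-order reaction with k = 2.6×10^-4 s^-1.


t½ = ln2/k = 0.693147/(2.6×10^-4 s^-1)
= 2666 s

2666 s


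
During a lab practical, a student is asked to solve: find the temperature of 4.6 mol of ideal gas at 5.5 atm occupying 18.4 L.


PV = nRT  (R = 0.08206 L·atm/(mol·K))
T = PV/(nR) = 5.5×18.4/(4.6×0.08206)
= 101.20/0.377476
= 268.10 K

268.10 K


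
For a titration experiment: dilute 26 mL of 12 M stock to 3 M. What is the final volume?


C1V1 = C2V2
12 × 26 = 3 × V2
V2 = 312/3 = 104.0 mL

104.0 mL


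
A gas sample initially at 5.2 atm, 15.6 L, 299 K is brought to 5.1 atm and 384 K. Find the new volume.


P1V1/T1 = P2V2/T2
V2 = P1V1T2/(T1P2)
= 5.2×15.6×384/(299×5.1)
= 20.428 L

20.428 L


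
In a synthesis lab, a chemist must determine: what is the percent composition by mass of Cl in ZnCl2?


M(ZnCl2) = 1×65.38 + 2×35.45 = 136.28 g/mol
Mass of Cl = 2 × 35.45 = 70.90 g/mol
% Cl = 70.90/136.28 × 100 = 52.03%

52.03%


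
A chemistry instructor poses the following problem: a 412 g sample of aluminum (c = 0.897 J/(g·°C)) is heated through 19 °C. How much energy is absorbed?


q = mcΔT = 412 × 0.897 × 19
= 7021.72 J

7021.72 J


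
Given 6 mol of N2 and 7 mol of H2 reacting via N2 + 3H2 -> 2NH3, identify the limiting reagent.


Mole ratio available / coefficient:
  N2: 6/1 = 6.000
  H2: 7/3 = 2.333
Smaller ratio is limiting.

H2


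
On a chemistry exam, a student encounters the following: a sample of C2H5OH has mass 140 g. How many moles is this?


M(C2H5OH) = 46.07 g/mol
n = mass/M = 140/46.07 = 3.0389 mol

3.0389 mol


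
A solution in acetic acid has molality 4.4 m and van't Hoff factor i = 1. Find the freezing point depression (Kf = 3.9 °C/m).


ΔTf = Kf × m × i
= 3.9 × 4.4 × 1
= 17.16 °C

17.16 °C


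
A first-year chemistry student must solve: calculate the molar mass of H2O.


M(H2O) = 2×1.008 + 1×16.0
= 2.02 + 16.0
= 18.02 g/mol

18.02 g/mol


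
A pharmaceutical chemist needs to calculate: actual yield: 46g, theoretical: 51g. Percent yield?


% yield = actual/theoretical × 100
= 46/51 × 100
= 90.2%

90.2%


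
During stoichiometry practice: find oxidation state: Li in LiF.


Group 1 metal: +1
Oxidation number: +1

+1


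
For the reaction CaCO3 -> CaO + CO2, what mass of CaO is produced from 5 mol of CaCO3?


Mole ratio CaO:CaCO3 = 1:1
n(CaO) = 5 × 1/1 = 5.000 mol
mass = 5.000 × 56.08 = 280.4 g

280.4 g


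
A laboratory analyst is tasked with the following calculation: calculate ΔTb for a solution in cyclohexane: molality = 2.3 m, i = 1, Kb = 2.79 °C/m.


ΔTb = Kb × m × i
= 2.79 × 2.3 × 1
= 6.417 °C

6.417 °C


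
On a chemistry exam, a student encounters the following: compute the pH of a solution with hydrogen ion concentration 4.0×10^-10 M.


pH = -log10([H+]) = -log10(4.0×10^-10)
= 10 - log10(4.0)
= 10 - 0.6
= 9.4

9.4


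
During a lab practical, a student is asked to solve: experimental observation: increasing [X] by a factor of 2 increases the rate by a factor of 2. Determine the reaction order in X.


rate ∝ [X]^n
2^n = 2 → n = 1
Order in X: 1

1


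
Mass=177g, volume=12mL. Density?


ρ = mass/volume
= 177/12
= 14.75 g/mL

14.75 g/mL


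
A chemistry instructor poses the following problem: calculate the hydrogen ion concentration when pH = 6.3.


[H+] = 10^(-pH) = 10^(-6.3)
= 5.01×10^-7 M

5.01×10^-7 M


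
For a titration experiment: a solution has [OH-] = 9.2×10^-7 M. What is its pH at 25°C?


pOH = -log10([OH-]) = -log10(9.2×10^-7)
= 7 - log10(9.2) = 6.04
pH = 14 - pOH = 14 - 6.04 = 7.96

7.96


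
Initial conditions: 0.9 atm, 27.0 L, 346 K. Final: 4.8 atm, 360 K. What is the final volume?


P1V1/T1 = P2V2/T2
V2 = P1V1T2/(T1P2)
= 0.9×27.0×360/(346×4.8)
= 5.267 L

5.267 L


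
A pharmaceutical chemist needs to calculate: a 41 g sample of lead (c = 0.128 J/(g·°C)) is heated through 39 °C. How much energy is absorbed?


q = mcΔT = 41 × 0.128 × 39
= 204.67 J

204.67 J


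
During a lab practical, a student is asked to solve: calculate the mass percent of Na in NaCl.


M(NaCl) = 1×22.99 + 1×35.45 = 58.44 g/mol
Mass of Na = 1 × 22.99 = 22.99 g/mol
% Na = 22.99/58.44 × 100 = 39.34%

39.34%


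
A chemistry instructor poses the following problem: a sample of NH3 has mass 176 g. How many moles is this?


M(NH3) = 17.03 g/mol
n = mass/M = 176/17.03 = 10.3347 mol

10.3347 mol


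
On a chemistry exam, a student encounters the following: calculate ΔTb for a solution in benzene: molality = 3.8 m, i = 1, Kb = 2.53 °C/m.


ΔTb = Kb × m × i
= 2.53 × 3.8 × 1
= 9.614 °C

9.614 °C


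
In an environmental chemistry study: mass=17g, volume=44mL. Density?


ρ = mass/volume
= 17/44
= 0.386 g/mL

0.386 g/mL


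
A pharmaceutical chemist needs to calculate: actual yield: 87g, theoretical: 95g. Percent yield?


% yield = actual/theoretical × 100
= 87/95 × 100
= 91.58%

91.58%


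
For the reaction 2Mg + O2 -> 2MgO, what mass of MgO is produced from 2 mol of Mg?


Mole ratio MgO:Mg = 2:2
n(MgO) = 2 × 2/2 = 2.000 mol
mass = 2.000 × 40.31 = 80.62 g

80.62 g


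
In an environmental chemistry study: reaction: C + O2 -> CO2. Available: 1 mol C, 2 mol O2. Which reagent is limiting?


Mole ratio available / coefficient:
  C: 1/1 = 1.000
  O2: 2/1 = 2.000
Smaller ratio is limiting.

C


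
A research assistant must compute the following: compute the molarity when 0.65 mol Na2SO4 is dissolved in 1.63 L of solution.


M = n/V = 0.65/1.63 = 0.399 mol/L

0.399 M


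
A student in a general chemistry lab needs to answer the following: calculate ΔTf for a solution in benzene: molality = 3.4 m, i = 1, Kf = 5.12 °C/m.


ΔTf = Kf × m × i
= 5.12 × 3.4 × 1
= 17.408 °C

17.408 °C


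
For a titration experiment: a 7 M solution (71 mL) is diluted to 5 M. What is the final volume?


C1V1 = C2V2
7 × 71 = 5 × V2
V2 = 497/5 = 99.4 mL

99.4 mL


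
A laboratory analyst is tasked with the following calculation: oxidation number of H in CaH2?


H with a metal (hydride): -1
Oxidation number: -1

-1


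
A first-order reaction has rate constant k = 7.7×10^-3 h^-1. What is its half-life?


t½ = ln2/k = 0.693147/(7.7×10^-3 h^-1)
= 90.02 h

90.02 h


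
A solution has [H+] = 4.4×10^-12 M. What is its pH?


pH = -log10([H+]) = -log10(4.4×10^-12)
= 12 - log10(4.4)
= 12 - 0.64
= 11.36

11.36


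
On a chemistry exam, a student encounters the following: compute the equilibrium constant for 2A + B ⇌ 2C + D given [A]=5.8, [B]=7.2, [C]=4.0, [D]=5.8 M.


Kc = [C]^2[D]/([A]^2[B])
= (4.0^2 × 5.8^1)/(5.8^2 × 7.2^1)
= 92.8/242.208
= 0.3831

0.3831


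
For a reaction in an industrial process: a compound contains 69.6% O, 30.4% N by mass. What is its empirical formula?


Assume 100 g sample. Moles of each element:
  O: 69.6/16.0 = 4.35 mol
  N: 30.4/14.01 = 2.17 mol
Divide by smallest (2.17):
  O: 4.35/2.17 = 2.0
  N: 2.17/2.17 = 1.0
Empirical formula: NO2

NO2


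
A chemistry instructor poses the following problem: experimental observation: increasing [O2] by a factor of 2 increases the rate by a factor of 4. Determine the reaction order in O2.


rate ∝ [O2]^n
2^n = 4 → n = 2
Order in O2: 2

2


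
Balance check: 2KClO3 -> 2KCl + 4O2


Equation: 2KClO3 -> 2KCl + 4O2
Check atoms: Cl: 2=2, K: 2=2, O: 6≠8
Not balanced

No, not balanced


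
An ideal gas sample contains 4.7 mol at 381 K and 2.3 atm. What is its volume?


PV = nRT  (R = 0.08206 L·atm/(mol·K))
V = nRT/P = 4.7×0.08206×381/2.3
= 63.889 L

63.889 L


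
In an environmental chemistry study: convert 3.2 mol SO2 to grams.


M(SO2) = 64.07 g/mol
mass = n × M = 3.2 × 64.07 = 205.02 g

205.02 g


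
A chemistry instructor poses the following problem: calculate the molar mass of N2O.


M(N2O) = 2×14.01 + 1×16.0
= 28.02 + 16.0
= 44.02 g/mol

44.02 g/mol


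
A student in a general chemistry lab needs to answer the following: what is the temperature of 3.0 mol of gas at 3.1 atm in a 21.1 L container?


PV = nRT  (R = 0.08206 L·atm/(mol·K))
T = PV/(nR) = 3.1×21.1/(3.0×0.08206)
= 65.41/0.246180
= 265.70 K

265.70 K


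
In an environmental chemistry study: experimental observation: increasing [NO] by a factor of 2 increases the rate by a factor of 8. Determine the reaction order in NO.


rate ∝ [NO]^n
2^n = 8 → n = 3
Order in NO: 3

3


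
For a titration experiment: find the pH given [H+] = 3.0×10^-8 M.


pH = -log10([H+]) = -log10(3.0×10^-8)
= 8 - log10(3.0)
= 8 - 0.48
= 7.52

7.52


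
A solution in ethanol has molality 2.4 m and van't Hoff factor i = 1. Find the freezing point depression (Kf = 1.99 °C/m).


ΔTf = Kf × m × i
= 1.99 × 2.4 × 1
= 4.776 °C

4.776 °C


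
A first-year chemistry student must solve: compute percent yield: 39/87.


% yield = actual/theoretical × 100
= 39/87 × 100
= 44.83%

44.83%


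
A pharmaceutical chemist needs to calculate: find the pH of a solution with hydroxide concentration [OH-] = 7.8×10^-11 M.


pOH = -log10([OH-]) = -log10(7.8×10^-11)
= 11 - log10(7.8) = 10.11
pH = 14 - pOH = 14 - 10.11 = 3.89

3.89


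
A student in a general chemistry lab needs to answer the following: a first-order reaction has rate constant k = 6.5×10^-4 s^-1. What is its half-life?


t½ = ln2/k = 0.693147/(6.5×10^-4 s^-1)
= 1066 s

1066 s


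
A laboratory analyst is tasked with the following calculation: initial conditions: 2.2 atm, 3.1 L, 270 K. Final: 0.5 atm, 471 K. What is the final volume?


P1V1/T1 = P2V2/T2
V2 = P1V1T2/(T1P2)
= 2.2×3.1×471/(270×0.5)
= 23.794 L

23.794 L


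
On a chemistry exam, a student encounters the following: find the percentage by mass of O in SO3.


M(SO3) = 1×32.07 + 3×16.0 = 80.07 g/mol
Mass of O = 3 × 16.0 = 48.00 g/mol
% O = 48.00/80.07 × 100 = 59.95%

59.95%


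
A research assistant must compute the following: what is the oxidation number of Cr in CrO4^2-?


x + 4(-2) = -2, so x = +6
Oxidation number: +6

+6


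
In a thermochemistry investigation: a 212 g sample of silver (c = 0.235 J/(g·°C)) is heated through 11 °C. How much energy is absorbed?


q = mcΔT = 212 × 0.235 × 11
= 548.02 J

548.02 J


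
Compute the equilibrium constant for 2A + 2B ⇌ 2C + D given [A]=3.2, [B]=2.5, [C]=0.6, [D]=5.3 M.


Kc = [C]^2[D]/([A]^2[B]^2)
= (0.6^2 × 5.3^1)/(3.2^2 × 2.5^2)
= 1.908/64
= 0.02981

0.02981


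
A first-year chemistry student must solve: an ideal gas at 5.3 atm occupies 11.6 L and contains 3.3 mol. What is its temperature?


PV = nRT  (R = 0.08206 L·atm/(mol·K))
T = PV/(nR) = 5.3×11.6/(3.3×0.08206)
= 61.48/0.270798
= 227.03 K

227.03 K


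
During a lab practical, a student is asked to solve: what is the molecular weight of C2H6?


M(C2H6) = 2×12.01 + 6×1.008
= 24.02 + 6.05
= 30.07 g/mol

30.07 g/mol


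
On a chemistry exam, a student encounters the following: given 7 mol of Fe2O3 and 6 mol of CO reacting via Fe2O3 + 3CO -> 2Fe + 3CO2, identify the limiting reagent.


Mole ratio available / coefficient:
  Fe2O3: 7/1 = 7.000
  CO: 6/3 = 2.000
Smaller ratio is limiting.

CO


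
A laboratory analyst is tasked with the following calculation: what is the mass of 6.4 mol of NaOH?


M(NaOH) = 40.0 g/mol
mass = n × M = 6.4 × 40.0 = 256.00 g

256.00 g


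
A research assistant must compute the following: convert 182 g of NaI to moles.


M(NaI) = 149.89 g/mol
n = mass/M = 182/149.89 = 1.2142 mol

1.2142 mol


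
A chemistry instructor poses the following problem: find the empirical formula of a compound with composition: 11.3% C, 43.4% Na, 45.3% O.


Assume 100 g sample. Moles of each element:
  C: 11.3/12.01 = 0.941 mol
  Na: 43.4/22.99 = 1.888 mol
  O: 45.3/16.0 = 2.831 mol
Divide by smallest (0.941):
  C: 0.941/0.941 = 1.0
  Na: 1.888/0.941 = 2.01
  O: 2.831/0.941 = 3.01
Empirical formula: Na2CO3

Na2CO3


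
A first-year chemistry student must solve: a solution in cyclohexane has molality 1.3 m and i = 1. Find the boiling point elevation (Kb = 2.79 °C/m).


ΔTb = Kb × m × i
= 2.79 × 1.3 × 1
= 3.627 °C

3.627 °C


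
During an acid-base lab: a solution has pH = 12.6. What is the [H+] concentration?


[H+] = 10^(-pH) = 10^(-12.6)
= 2.51×10^-13 M

2.51×10^-13 M


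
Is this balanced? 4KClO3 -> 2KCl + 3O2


Equation: 4KClO3 -> 2KCl + 3O2
Check atoms: Cl: 4≠2, K: 4≠2, O: 12≠6
Not balanced

No, not balanced


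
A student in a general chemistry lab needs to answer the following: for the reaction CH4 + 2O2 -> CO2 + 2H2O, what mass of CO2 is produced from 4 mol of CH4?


Mole ratio CO2:CH4 = 1:1
n(CO2) = 4 × 1/1 = 4.000 mol
mass = 4.000 × 44.01 = 176.04 g

176.04 g


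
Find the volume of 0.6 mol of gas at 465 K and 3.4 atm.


PV = nRT  (R = 0.08206 L·atm/(mol·K))
V = nRT/P = 0.6×0.08206×465/3.4
= 6.734 L

6.734 L


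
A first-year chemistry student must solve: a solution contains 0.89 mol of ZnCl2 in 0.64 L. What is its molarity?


M = n/V = 0.89/0.64 = 1.391 mol/L

1.391 M


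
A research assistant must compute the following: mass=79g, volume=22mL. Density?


ρ = mass/volume
= 79/22
= 3.591 g/mL

3.591 g/mL


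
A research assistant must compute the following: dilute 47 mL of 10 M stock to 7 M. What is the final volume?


C1V1 = C2V2
10 × 47 = 7 × V2
V2 = 470/7 = 67.14 mL

67.14 mL


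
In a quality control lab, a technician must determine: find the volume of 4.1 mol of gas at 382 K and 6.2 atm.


PV = nRT  (R = 0.08206 L·atm/(mol·K))
V = nRT/P = 4.1×0.08206×382/6.2
= 20.729 L

20.729 L


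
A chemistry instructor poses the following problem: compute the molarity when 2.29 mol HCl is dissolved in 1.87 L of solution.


M = n/V = 2.29/1.87 = 1.225 mol/L

1.225 M


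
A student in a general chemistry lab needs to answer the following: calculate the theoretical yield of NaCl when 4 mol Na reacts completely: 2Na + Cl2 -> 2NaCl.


Mole ratio NaCl:Na = 2:2
n(NaCl) = 4 × 2/2 = 4.000 mol
mass = 4.000 × 58.44 = 233.76 g

233.76 g


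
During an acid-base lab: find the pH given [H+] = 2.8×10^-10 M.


pH = -log10([H+]) = -log10(2.8×10^-10)
= 10 - log10(2.8)
= 10 - 0.45
= 9.55

9.55


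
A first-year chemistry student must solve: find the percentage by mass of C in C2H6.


M(C2H6) = 2×12.01 + 6×1.008 = 30.068 g/mol
Mass of C = 2 × 12.01 = 24.02 g/mol
% C = 24.02/30.068 × 100 = 79.89%

79.89%


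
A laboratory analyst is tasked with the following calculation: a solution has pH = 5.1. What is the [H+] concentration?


[H+] = 10^(-pH) = 10^(-5.1)
= 7.94×10^-6 M

7.94×10^-6 M


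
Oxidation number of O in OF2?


F is always -1; 2(-1) + x = 0, so O = +2
Oxidation number: +2

+2


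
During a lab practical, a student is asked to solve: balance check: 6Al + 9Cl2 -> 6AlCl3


Equation: 6Al + 9Cl2 -> 6AlCl3
Check atoms: Al: 6=6, Cl: 18=18
Balanced

Yes, balanced


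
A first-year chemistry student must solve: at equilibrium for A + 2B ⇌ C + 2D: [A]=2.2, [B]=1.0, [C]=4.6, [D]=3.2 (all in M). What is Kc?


Kc = [C][D]^2/([A][B]^2)
= (4.6^1 × 3.2^2)/(2.2^1 × 1.0^2)
= 47.104/2.2
= 21.41

21.41


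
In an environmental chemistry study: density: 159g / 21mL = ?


ρ = mass/volume
= 159/21
= 7.571 g/mL

7.571 g/mL


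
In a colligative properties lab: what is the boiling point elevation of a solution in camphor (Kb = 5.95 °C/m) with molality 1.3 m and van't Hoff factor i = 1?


ΔTb = Kb × m × i
= 5.95 × 1.3 × 1
= 7.735 °C

7.735 °C


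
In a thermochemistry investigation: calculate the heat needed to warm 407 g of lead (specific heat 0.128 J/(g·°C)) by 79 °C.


q = mcΔT = 407 × 0.128 × 79
= 4115.58 J

4115.58 J


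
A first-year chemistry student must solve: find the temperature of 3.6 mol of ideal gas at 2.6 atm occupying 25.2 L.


PV = nRT  (R = 0.08206 L·atm/(mol·K))
T = PV/(nR) = 2.6×25.2/(3.6×0.08206)
= 65.52/0.295416
= 221.79 K

221.79 K


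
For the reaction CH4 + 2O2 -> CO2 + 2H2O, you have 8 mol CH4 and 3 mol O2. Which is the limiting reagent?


Mole ratio available / coefficient:
  CH4: 8/1 = 8.000
  O2: 3/2 = 1.500
Smaller ratio is limiting.

O2


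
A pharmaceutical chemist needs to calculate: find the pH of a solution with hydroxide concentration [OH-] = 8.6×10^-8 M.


pOH = -log10([OH-]) = -log10(8.6×10^-8)
= 8 - log10(8.6) = 7.07
pH = 14 - pOH = 14 - 7.07 = 6.93

6.93


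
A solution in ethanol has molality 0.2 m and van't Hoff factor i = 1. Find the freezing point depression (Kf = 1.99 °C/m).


ΔTf = Kf × m × i
= 1.99 × 0.2 × 1
= 0.398 °C

0.398 °C


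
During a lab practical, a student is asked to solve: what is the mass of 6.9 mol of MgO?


M(MgO) = 40.31 g/mol
mass = n × M = 6.9 × 40.31 = 278.14 g

278.14 g


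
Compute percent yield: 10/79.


% yield = actual/theoretical × 100
= 10/79 × 100
= 12.66%

12.66%


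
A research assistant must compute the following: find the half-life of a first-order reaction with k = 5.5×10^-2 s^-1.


t½ = ln2/k = 0.693147/(5.5×10^-2 s^-1)
= 12.60 s

12.60 s


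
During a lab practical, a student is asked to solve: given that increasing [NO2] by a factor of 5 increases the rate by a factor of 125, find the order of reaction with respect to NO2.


rate ∝ [NO2]^n
5^n = 125 → n = 3
Order in NO2: 3

3


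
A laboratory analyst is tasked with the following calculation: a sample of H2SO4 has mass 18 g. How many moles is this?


M(H2SO4) = 98.09 g/mol
n = mass/M = 18/98.09 = 0.1835 mol

0.1835 mol


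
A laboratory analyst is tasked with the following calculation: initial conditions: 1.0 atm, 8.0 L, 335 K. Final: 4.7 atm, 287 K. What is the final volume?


P1V1/T1 = P2V2/T2
V2 = P1V1T2/(T1P2)
= 1.0×8.0×287/(335×4.7)
= 1.458 L

1.458 L


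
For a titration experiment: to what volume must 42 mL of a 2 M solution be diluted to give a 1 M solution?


C1V1 = C2V2
2 × 42 = 1 × V2
V2 = 84/1 = 84.0 mL

84.0 mL


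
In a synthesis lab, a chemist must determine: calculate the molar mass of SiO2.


M(SiO2) = 1×28.09 + 2×16.0
= 28.09 + 32.0
= 60.09 g/mol

60.09 g/mol


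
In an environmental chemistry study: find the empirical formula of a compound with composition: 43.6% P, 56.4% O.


Assume 100 g sample. Moles of each element:
  P: 43.6/30.97 = 1.408 mol
  O: 56.4/16.0 = 3.525 mol
Divide by smallest (1.408):
  P: 1.408/1.408 = 1.0
  O: 3.525/1.408 = 2.5
Multiply all ratios by 2 to obtain whole numbers.
Empirical formula: P2O5

P2O5


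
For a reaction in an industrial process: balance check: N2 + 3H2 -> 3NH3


Equation: N2 + 3H2 -> 3NH3
Check atoms: H: 6≠9, N: 2≠3
Not balanced

No, not balanced


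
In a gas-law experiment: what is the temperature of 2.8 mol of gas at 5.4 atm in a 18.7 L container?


PV = nRT  (R = 0.08206 L·atm/(mol·K))
T = PV/(nR) = 5.4×18.7/(2.8×0.08206)
= 100.98/0.229768
= 439.49 K

439.49 K


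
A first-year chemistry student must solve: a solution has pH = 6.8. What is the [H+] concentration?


[H+] = 10^(-pH) = 10^(-6.8)
= 1.58×10^-7 M

1.58×10^-7 M


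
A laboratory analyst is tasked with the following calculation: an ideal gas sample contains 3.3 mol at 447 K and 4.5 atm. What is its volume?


PV = nRT  (R = 0.08206 L·atm/(mol·K))
V = nRT/P = 3.3×0.08206×447/4.5
= 26.899 L

26.899 L


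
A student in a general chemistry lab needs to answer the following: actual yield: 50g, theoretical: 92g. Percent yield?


% yield = actual/theoretical × 100
= 50/92 × 100
= 54.35%

54.35%


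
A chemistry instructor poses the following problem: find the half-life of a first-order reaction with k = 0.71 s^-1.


t½ = ln2/k = 0.693147/(0.71 s^-1)
= 0.9763 s

0.9763 s


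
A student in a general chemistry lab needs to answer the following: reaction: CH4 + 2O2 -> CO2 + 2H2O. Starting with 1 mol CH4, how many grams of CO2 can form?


Mole ratio CO2:CH4 = 1:1
n(CO2) = 1 × 1/1 = 1.000 mol
mass = 1.000 × 44.01 = 44.01 g

44.01 g


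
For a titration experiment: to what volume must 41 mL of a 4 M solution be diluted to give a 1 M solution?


C1V1 = C2V2
4 × 41 = 1 × V2
V2 = 164/1 = 164.0 mL

164.0 mL


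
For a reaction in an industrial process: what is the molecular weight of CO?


M(CO) = 1×12.01 + 1×16.0
= 12.01 + 16.0
= 28.01 g/mol

28.01 g/mol


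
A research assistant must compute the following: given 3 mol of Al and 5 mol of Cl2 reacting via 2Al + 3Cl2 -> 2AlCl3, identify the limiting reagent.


Mole ratio available / coefficient:
  Al: 3/2 = 1.500
  Cl2: 5/3 = 1.667
Smaller ratio is limiting.

Al


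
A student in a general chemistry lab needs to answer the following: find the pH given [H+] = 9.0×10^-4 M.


pH = -log10([H+]) = -log10(9.0×10^-4)
= 4 - log10(9.0)
= 4 - 0.95
= 3.05

3.05


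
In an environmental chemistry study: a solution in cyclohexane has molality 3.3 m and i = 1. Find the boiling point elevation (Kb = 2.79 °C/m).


ΔTb = Kb × m × i
= 2.79 × 3.3 × 1
= 9.207 °C

9.207 °C


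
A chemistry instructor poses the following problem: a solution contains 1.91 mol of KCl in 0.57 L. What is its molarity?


M = n/V = 1.91/0.57 = 3.351 mol/L

3.351 M


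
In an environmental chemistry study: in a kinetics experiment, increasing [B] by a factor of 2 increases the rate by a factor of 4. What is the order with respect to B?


rate ∝ [B]^n
2^n = 4 → n = 2
Order in B: 2

2


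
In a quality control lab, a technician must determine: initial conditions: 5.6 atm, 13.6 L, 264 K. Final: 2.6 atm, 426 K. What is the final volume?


P1V1/T1 = P2V2/T2
V2 = P1V1T2/(T1P2)
= 5.6×13.6×426/(264×2.6)
= 47.267 L

47.267 L


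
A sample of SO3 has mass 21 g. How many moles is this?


M(SO3) = 80.07 g/mol
n = mass/M = 21/80.07 = 0.2623 mol

0.2623 mol


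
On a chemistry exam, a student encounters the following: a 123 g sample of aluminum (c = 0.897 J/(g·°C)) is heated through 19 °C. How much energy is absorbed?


q = mcΔT = 123 × 0.897 × 19
= 2096.29 J

2096.29 J


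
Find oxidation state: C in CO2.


x + 2(-2) = 0, so x = +4
Oxidation number: +4

+4


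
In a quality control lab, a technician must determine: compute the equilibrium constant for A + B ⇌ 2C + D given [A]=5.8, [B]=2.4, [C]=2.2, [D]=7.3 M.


Kc = [C]^2[D]/([A][B])
= (2.2^2 × 7.3^1)/(5.8^1 × 2.4^1)
= 35.332/13.92
= 2.538

2.538


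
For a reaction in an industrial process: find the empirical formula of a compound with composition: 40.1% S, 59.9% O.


Assume 100 g sample. Moles of each element:
  S: 40.1/32.07 = 1.25 mol
  O: 59.9/16.0 = 3.744 mol
Divide by smallest (1.25):
  S: 1.25/1.25 = 1.0
  O: 3.744/1.25 = 3.0
Empirical formula: SO3

SO3


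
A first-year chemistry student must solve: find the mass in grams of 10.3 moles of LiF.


M(LiF) = 25.94 g/mol
mass = n × M = 10.3 × 25.94 = 267.18 g

267.18 g


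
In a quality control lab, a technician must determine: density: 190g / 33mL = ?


ρ = mass/volume
= 190/33
= 5.758 g/mL

5.758 g/mL


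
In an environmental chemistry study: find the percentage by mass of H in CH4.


M(CH4) = 1×12.01 + 4×1.008 = 16.042 g/mol
Mass of H = 4 × 1.008 = 4.032 g/mol
% H = 4.032/16.042 × 100 = 25.13%

25.13%


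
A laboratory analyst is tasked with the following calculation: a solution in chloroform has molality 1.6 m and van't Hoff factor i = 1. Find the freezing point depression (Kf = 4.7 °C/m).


ΔTf = Kf × m × i
= 4.7 × 1.6 × 1
= 7.52 °C

7.52 °C


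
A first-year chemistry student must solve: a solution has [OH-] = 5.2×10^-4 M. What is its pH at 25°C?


pOH = -log10([OH-]) = -log10(5.2×10^-4)
= 4 - log10(5.2) = 3.28
pH = 14 - pOH = 14 - 3.28 = 10.72

10.72


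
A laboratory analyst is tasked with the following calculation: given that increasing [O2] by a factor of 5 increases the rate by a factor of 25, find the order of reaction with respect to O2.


rate ∝ [O2]^n
5^n = 25 → n = 2
Order in O2: 2

2


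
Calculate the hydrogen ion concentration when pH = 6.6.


[H+] = 10^(-pH) = 10^(-6.6)
= 2.51×10^-7 M

2.51×10^-7 M


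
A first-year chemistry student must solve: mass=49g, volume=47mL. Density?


ρ = mass/volume
= 49/47
= 1.043 g/mL

1.043 g/mL


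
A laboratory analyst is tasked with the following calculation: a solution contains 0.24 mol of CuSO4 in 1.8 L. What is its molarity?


M = n/V = 0.24/1.8 = 0.133 mol/L

0.133 M


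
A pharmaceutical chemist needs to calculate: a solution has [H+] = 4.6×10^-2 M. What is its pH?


pH = -log10([H+]) = -log10(4.6×10^-2)
= 2 - log10(4.6)
= 2 - 0.66
= 1.34

1.34


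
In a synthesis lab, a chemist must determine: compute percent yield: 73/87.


% yield = actual/theoretical × 100
= 73/87 × 100
= 83.91%

83.91%


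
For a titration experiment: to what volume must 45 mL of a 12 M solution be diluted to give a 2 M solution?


C1V1 = C2V2
12 × 45 = 2 × V2
V2 = 540/2 = 270.0 mL

270.0 mL


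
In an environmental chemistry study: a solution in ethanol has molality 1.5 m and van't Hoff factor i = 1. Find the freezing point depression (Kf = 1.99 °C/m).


ΔTf = Kf × m × i
= 1.99 × 1.5 × 1
= 2.985 °C

2.985 °C


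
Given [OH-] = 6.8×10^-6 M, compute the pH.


pOH = -log10([OH-]) = -log10(6.8×10^-6)
= 6 - log10(6.8) = 5.17
pH = 14 - pOH = 14 - 5.17 = 8.83

8.83


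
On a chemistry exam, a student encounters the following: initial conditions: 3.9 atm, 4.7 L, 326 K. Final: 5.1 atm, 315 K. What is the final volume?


P1V1/T1 = P2V2/T2
V2 = P1V1T2/(T1P2)
= 3.9×4.7×315/(326×5.1)
= 3.473 L

3.473 L


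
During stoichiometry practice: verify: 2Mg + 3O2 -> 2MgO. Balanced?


Equation: 2Mg + 3O2 -> 2MgO
Check atoms: Mg: 2=2, O: 6≠2
Not balanced

No, not balanced


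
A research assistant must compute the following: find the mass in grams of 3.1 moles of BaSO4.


M(BaSO4) = 233.4 g/mol
mass = n × M = 3.1 × 233.4 = 723.54 g

723.54 g


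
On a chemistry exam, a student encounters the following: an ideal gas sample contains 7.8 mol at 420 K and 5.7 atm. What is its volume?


PV = nRT  (R = 0.08206 L·atm/(mol·K))
V = nRT/P = 7.8×0.08206×420/5.7
= 47.163 L

47.163 L


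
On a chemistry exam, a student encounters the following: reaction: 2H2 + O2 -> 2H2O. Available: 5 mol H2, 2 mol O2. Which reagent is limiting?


Mole ratio available / coefficient:
  H2: 5/2 = 2.500
  O2: 2/1 = 2.000
Smaller ratio is limiting.

O2
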